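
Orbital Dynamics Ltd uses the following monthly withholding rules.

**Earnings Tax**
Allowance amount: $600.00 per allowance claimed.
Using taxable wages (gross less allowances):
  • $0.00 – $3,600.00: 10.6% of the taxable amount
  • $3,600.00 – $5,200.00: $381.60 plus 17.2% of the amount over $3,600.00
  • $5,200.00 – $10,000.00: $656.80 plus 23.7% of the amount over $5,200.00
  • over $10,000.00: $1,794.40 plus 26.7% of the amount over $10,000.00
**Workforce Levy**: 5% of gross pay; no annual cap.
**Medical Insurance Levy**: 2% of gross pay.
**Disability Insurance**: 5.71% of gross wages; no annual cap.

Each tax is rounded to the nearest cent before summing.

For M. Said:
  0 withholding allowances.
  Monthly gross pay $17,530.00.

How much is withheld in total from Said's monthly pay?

Earnings Tax: taxable = $17,530.00
  $1,794.40 + 26.7% × ($17,530.00 − $10,000.00) = $1,794.40 + 26.7% × $7,530.00 = $3,804.91
Workforce Levy: 5% × $17,530.00 = $876.50
Medical Insurance Levy: 2% × $17,530.00 = $350.60
Disability Insurance: 5.71% × $17,530.00 = $1,000.96
Total: $3,804.91 + $876.50 + $350.60 + $1,000.96 = $6,032.97

$6,032.97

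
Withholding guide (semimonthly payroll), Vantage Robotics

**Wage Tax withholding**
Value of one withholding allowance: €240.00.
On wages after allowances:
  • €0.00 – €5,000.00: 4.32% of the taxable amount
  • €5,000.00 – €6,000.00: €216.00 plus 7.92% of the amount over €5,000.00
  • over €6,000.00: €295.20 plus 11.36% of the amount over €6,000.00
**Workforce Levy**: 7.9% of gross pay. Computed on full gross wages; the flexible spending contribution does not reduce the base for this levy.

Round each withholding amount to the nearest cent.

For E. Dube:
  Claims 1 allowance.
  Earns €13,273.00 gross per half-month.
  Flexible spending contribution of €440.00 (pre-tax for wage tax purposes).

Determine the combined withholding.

Wage Tax: taxable = €13,273.00 − €440.00 − 1×€240.00 = €12,593.00
  €295.20 + 11.36% × (€12,593.00 − €6,000.00) = €295.20 + 11.36% × €6,593.00 = €1,044.16
Workforce Levy: 7.9% × €13,273.00 = €1,048.57
Total: €1,044.16 + €1,048.57 = €2,092.73

€2,092.73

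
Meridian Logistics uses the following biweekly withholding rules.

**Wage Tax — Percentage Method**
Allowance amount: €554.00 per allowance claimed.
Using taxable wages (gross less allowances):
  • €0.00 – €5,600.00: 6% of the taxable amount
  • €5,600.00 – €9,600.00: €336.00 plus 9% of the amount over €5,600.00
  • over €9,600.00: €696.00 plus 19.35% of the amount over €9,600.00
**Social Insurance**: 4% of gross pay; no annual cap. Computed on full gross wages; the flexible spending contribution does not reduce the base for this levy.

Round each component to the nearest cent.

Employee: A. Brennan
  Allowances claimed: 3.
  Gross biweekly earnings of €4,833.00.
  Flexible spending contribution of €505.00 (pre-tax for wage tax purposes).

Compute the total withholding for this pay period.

€353.28

Wage Tax: taxable = €4,833.00 − €505.00 − 3×€554.00 = €2,666.00
  6% × €2,666.00 = €159.96
Social Insurance: 4% × €4,833.00 = €193.32
Total: €159.96 + €193.32 = €353.28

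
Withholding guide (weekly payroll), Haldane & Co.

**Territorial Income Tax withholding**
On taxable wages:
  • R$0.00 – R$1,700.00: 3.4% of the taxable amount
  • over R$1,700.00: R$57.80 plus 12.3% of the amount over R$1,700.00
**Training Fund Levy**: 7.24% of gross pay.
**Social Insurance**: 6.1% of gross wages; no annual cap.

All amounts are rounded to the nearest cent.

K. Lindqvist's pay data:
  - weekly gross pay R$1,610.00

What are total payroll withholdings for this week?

R$269.51

Territorial Income Tax: taxable = R$1,610.00
  3.4% × R$1,610.00 = R$54.74
Training Fund Levy: 7.24% × R$1,610.00 = R$116.56
Social Insurance: 6.1% × R$1,610.00 = R$98.21
Total: R$54.74 + R$116.56 + R$98.21 = R$269.51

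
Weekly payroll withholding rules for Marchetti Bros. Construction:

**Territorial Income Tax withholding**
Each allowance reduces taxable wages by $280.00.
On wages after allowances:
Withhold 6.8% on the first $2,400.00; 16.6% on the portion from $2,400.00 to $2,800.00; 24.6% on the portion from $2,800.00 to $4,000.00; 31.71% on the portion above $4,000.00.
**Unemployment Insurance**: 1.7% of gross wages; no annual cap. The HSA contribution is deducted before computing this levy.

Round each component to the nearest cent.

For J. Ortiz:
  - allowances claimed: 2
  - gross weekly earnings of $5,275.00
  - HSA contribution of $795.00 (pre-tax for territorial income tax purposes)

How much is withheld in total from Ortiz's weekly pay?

Territorial Income Tax: taxable = $5,275.00 − $795.00 − 2×$280.00 = $3,920.00
  $229.60 + 24.6% × ($3,920.00 − $2,800.00) = $229.60 + 24.6% × $1,120.00 = $505.12
Unemployment Insurance: 1.7% × $4,480.00 = $76.16
Total: $505.12 + $76.16 = $581.28

$581.28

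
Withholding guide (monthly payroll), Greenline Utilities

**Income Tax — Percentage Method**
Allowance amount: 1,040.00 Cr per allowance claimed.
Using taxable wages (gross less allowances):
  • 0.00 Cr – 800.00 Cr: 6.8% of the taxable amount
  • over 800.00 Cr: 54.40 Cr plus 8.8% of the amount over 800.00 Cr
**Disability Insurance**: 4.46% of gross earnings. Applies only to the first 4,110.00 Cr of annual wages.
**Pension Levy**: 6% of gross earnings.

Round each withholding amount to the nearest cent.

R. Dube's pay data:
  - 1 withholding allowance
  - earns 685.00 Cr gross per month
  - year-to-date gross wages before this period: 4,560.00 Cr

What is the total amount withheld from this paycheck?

Income Tax: taxable = 685.00 Cr − 1×1,040.00 Cr = -355.00 Cr
  Taxable ≤ 0 → 0.00 Cr
Disability Insurance: YTD 4,560.00 Cr ≥ cap 4,110.00 Cr → 0.00 Cr
Pension Levy: 6% × 685.00 Cr = 41.10 Cr
Total: 0.00 Cr + 0.00 Cr + 41.10 Cr = 41.10 Cr

41.10 Cr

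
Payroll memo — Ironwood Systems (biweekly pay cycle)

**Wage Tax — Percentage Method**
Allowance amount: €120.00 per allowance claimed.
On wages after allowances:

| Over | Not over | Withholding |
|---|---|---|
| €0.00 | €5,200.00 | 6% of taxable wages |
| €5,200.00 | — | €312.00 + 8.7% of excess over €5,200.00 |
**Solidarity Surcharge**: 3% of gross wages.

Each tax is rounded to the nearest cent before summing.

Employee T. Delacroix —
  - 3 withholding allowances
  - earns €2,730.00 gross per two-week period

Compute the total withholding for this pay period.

€224.10

Wage Tax: taxable = €2,730.00 − 3×€120.00 = €2,370.00
  6% × €2,370.00 = €142.20
Solidarity Surcharge: 3% × €2,730.00 = €81.90
Total: €142.20 + €81.90 = €224.10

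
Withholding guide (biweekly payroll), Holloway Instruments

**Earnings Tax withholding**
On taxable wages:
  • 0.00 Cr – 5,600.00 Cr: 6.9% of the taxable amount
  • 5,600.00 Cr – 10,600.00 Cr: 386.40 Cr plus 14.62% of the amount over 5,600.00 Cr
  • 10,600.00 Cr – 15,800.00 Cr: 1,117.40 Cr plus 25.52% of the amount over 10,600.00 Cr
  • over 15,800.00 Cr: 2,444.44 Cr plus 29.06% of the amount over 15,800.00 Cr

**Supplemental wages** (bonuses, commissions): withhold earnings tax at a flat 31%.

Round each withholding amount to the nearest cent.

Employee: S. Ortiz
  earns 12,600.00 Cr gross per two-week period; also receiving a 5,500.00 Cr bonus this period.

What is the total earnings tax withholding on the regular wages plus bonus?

Earnings Tax: taxable = 12,600.00 Cr
  1,117.40 Cr + 25.52% × (12,600.00 Cr − 10,600.00 Cr) = 1,117.40 Cr + 25.52% × 2,000.00 Cr = 1,627.80 Cr
Supplemental (31% flat on bonus): 31% × 5,500.00 Cr = 1,705.00 Cr
Total earnings tax: 1,627.80 Cr + 1,705.00 Cr = 3,332.80 Cr

3,332.80 Cr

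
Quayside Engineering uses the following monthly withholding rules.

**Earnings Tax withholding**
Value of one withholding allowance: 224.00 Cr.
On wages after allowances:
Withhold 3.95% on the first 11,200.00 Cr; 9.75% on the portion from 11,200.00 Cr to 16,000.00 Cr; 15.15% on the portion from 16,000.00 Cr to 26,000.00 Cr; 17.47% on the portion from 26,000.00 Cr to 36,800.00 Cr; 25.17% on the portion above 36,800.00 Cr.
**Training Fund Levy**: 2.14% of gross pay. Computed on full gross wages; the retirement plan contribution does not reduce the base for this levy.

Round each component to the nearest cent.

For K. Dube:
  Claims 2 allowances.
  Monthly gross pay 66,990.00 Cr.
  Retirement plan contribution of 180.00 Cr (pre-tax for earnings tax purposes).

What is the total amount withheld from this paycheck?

Earnings Tax: taxable = 66,990.00 Cr − 180.00 Cr − 2×224.00 Cr = 66,362.00 Cr
  4,312.16 Cr + 25.17% × (66,362.00 Cr − 36,800.00 Cr) = 4,312.16 Cr + 25.17% × 29,562.00 Cr = 11,752.92 Cr
Training Fund Levy: 2.14% × 66,990.00 Cr = 1,433.59 Cr
Total: 11,752.92 Cr + 1,433.59 Cr = 13,186.51 Cr

13,186.51 Cr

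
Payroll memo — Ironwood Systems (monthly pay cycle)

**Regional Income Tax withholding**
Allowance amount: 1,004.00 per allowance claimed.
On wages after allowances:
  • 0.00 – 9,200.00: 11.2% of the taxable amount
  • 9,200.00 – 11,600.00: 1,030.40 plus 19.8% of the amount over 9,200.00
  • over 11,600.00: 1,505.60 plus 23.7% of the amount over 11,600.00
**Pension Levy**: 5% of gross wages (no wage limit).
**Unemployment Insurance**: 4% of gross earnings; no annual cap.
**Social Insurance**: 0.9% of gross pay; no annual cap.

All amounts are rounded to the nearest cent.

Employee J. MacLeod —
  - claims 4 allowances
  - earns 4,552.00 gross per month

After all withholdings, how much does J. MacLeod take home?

4,041.32

Regional Income Tax: taxable = 4,552.00 − 4×1,004.00 = 536.00
  11.2% × 536.00 = 60.03
Pension Levy: 5% × 4,552.00 = 227.60
Unemployment Insurance: 4% × 4,552.00 = 182.08
Social Insurance: 0.9% × 4,552.00 = 40.97
Total withheld: 60.03 + 227.60 + 182.08 + 40.97 = 510.68
Net pay: 4,552.00 − 510.68 = 4,041.32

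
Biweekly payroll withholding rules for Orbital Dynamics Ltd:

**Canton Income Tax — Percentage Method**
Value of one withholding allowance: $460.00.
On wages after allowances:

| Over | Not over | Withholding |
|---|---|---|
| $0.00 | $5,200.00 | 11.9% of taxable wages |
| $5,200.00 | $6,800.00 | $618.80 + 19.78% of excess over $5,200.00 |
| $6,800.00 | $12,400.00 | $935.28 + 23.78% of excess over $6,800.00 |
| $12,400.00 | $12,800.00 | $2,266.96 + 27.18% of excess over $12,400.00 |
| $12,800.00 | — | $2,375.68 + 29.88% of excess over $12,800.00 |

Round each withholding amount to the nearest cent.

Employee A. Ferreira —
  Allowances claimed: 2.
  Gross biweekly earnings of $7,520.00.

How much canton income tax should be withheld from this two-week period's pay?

Canton Income Tax: taxable = $7,520.00 − 2×$460.00 = $6,600.00
  $618.80 + 19.78% × ($6,600.00 − $5,200.00) = $618.80 + 19.78% × $1,400.00 = $895.72

$895.72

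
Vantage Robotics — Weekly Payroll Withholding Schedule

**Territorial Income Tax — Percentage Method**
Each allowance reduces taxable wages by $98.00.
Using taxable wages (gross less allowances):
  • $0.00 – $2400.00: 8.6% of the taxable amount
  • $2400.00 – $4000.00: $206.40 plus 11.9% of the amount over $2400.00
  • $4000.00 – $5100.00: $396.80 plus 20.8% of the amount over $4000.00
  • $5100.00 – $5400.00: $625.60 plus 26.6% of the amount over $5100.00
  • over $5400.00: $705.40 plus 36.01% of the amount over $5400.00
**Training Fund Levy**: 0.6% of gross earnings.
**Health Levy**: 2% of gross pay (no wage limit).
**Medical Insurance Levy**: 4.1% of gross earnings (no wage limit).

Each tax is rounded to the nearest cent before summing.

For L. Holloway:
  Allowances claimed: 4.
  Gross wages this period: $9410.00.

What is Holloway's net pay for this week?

Territorial Income Tax: taxable = $9410.00 − 4×$98.00 = $9018.00
  $705.40 + 36.01% × ($9018.00 − $5400.00) = $705.40 + 36.01% × $3618.00 = $2008.24
Training Fund Levy: 0.6% × $9410.00 = $56.46
Health Levy: 2% × $9410.00 = $188.20
Medical Insurance Levy: 4.1% × $9410.00 = $385.81
Total withheld: $2008.24 + $56.46 + $188.20 + $385.81 = $2638.71
Net pay: $9410.00 − $2638.71 = $6771.29

$6771.29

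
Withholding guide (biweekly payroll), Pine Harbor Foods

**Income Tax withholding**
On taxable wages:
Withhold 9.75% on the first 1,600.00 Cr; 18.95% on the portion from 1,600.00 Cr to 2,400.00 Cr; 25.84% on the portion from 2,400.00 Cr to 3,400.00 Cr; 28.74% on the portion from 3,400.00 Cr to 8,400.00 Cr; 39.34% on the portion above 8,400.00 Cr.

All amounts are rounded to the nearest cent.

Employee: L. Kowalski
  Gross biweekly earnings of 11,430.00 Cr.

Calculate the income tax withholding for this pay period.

3,195.00 Cr

Income Tax: taxable = 11,430.00 Cr
  2,003.00 Cr + 39.34% × (11,430.00 Cr − 8,400.00 Cr) = 2,003.00 Cr + 39.34% × 3,030.00 Cr = 3,195.00 Cr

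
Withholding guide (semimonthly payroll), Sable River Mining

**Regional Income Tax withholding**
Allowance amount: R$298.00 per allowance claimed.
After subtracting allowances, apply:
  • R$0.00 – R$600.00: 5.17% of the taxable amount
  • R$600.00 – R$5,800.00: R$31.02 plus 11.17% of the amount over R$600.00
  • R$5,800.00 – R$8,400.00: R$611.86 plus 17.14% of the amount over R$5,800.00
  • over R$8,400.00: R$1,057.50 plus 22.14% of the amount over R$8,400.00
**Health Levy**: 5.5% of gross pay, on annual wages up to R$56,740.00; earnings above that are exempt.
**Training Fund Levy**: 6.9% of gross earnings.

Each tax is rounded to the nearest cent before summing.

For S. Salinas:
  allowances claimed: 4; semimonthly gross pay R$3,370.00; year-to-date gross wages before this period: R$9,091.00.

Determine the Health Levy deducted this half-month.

Health Levy: 5.5% × R$3,370.00 = R$185.35

R$185.35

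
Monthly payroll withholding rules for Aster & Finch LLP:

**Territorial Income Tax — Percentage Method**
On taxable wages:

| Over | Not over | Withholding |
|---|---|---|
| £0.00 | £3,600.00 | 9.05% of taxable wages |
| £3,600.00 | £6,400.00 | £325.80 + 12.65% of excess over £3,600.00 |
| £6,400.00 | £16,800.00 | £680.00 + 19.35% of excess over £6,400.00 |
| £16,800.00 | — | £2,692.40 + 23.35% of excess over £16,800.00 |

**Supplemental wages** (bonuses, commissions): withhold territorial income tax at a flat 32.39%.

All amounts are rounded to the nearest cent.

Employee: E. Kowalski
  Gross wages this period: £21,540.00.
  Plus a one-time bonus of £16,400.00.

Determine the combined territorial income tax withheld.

Territorial Income Tax: taxable = £21,540.00
  £2,692.40 + 23.35% × (£21,540.00 − £16,800.00) = £2,692.40 + 23.35% × £4,740.00 = £3,799.19
Supplemental (32.39% flat on bonus): 32.39% × £16,400.00 = £5,311.96
Total territorial income tax: £3,799.19 + £5,311.96 = £9,111.15

£9,111.15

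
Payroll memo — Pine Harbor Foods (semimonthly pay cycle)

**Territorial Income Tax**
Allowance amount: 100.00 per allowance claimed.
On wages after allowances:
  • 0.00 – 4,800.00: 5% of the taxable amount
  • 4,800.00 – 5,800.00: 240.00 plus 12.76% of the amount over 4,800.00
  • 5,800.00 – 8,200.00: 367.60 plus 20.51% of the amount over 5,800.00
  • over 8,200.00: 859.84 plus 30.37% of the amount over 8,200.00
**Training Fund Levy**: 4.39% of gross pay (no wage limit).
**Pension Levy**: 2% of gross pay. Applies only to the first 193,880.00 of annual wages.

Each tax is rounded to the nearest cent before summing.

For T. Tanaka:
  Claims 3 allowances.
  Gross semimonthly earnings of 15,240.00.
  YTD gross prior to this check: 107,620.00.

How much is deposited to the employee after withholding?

Territorial Income Tax: taxable = 15,240.00 − 3×100.00 = 14,940.00
  859.84 + 30.37% × (14,940.00 − 8,200.00) = 859.84 + 30.37% × 6,740.00 = 2,906.78
Training Fund Levy: 4.39% × 15,240.00 = 669.04
Pension Levy: 2% × 15,240.00 = 304.80
Total withheld: 2,906.78 + 669.04 + 304.80 = 3,880.62
Net pay: 15,240.00 − 3,880.62 = 11,359.38

11,359.38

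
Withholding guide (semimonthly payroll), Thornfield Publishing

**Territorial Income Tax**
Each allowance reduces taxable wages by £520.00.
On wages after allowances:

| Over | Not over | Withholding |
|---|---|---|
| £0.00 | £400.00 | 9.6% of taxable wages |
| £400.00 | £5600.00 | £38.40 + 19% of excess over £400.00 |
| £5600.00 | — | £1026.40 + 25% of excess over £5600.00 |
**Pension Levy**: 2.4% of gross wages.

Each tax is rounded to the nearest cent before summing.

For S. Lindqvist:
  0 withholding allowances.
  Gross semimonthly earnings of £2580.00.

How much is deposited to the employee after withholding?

Territorial Income Tax: taxable = £2580.00
  £38.40 + 19% × (£2580.00 − £400.00) = £38.40 + 19% × £2180.00 = £452.60
Pension Levy: 2.4% × £2580.00 = £61.92
Total withheld: £452.60 + £61.92 = £514.52
Net pay: £2580.00 − £514.52 = £2065.48

£2065.48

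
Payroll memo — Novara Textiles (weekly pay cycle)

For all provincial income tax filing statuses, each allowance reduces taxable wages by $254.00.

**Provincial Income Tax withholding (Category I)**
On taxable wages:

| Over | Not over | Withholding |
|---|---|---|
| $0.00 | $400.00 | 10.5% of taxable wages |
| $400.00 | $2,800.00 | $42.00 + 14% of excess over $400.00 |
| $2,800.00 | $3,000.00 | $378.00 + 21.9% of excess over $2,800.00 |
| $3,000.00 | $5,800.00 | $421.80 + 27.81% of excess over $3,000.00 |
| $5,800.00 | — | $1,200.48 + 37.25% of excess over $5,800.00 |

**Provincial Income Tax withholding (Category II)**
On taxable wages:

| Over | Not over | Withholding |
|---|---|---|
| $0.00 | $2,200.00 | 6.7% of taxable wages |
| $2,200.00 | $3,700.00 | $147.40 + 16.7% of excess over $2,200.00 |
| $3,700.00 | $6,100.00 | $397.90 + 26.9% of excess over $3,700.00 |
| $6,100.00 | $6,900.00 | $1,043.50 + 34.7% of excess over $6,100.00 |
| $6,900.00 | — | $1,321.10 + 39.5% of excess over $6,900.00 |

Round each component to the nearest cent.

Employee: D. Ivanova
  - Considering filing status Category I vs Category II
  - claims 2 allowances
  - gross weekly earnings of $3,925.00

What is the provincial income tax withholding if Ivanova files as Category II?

Provincial Income Tax (Category II): taxable = $3,925.00 − 2×$254.00 = $3,417.00
  $147.40 + 16.7% × ($3,417.00 − $2,200.00) = $147.40 + 16.7% × $1,217.00 = $350.64

$350.64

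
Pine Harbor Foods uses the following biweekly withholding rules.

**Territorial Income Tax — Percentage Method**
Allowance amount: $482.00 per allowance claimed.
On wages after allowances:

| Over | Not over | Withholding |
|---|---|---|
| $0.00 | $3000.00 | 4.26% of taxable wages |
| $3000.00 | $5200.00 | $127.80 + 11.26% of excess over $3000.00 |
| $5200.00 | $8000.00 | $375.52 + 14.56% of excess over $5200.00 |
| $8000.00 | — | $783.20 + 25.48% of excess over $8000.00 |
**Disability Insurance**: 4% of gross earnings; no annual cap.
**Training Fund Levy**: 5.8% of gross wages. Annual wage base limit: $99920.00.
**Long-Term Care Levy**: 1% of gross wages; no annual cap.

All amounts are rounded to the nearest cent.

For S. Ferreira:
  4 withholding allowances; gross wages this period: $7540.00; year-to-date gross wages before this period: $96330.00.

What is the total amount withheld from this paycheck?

Territorial Income Tax: taxable = $7540.00 − 4×$482.00 = $5612.00
  $375.52 + 14.56% × ($5612.00 − $5200.00) = $375.52 + 14.56% × $412.00 = $435.51
Disability Insurance: 4% × $7540.00 = $301.60
Training Fund Levy: cap $99920.00 − YTD $96330.00 = $3590.00 subject; 5.8% × $3590.00 = $208.22
Long-Term Care Levy: 1% × $7540.00 = $75.40
Total: $435.51 + $301.60 + $208.22 + $75.40 = $1020.73

$1020.73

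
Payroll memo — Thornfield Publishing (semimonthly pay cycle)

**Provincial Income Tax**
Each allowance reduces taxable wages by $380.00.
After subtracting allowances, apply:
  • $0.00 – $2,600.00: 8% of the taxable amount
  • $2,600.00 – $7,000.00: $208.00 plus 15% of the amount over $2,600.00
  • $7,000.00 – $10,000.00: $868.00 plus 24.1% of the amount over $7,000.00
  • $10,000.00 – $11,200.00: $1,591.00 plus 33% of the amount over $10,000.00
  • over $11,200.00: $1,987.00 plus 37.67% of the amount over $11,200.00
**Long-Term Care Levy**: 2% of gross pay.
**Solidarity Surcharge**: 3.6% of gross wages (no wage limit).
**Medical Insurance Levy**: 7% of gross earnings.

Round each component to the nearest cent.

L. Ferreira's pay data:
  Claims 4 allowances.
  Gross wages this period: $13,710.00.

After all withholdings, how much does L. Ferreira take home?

Provincial Income Tax: taxable = $13,710.00 − 4×$380.00 = $12,190.00
  $1,987.00 + 37.67% × ($12,190.00 − $11,200.00) = $1,987.00 + 37.67% × $990.00 = $2,359.93
Long-Term Care Levy: 2% × $13,710.00 = $274.20
Solidarity Surcharge: 3.6% × $13,710.00 = $493.56
Medical Insurance Levy: 7% × $13,710.00 = $959.70
Total withheld: $2,359.93 + $274.20 + $493.56 + $959.70 = $4,087.39
Net pay: $13,710.00 − $4,087.39 = $9,622.61

$9,622.61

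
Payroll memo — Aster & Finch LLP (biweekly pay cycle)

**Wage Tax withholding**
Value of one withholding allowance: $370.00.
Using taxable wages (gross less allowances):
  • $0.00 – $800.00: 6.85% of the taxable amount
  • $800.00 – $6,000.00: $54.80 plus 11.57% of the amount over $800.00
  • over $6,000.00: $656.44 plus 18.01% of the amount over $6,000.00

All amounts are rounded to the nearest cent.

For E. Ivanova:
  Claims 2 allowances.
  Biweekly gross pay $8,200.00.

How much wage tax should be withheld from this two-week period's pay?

Wage Tax: taxable = $8,200.00 − 2×$370.00 = $7,460.00
  $656.44 + 18.01% × ($7,460.00 − $6,000.00) = $656.44 + 18.01% × $1,460.00 = $919.39

$919.39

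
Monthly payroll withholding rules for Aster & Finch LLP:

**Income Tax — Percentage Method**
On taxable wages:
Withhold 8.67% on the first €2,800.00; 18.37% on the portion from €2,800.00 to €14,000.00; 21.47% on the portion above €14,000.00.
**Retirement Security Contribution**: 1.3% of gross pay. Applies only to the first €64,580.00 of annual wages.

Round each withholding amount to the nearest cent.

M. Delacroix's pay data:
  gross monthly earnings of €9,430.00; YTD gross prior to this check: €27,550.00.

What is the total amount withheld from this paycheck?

€1,583.28

Income Tax: taxable = €9,430.00
  €242.76 + 18.37% × (€9,430.00 − €2,800.00) = €242.76 + 18.37% × €6,630.00 = €1,460.69
Retirement Security Contribution: 1.3% × €9,430.00 = €122.59
Total: €1,460.69 + €122.59 = €1,583.28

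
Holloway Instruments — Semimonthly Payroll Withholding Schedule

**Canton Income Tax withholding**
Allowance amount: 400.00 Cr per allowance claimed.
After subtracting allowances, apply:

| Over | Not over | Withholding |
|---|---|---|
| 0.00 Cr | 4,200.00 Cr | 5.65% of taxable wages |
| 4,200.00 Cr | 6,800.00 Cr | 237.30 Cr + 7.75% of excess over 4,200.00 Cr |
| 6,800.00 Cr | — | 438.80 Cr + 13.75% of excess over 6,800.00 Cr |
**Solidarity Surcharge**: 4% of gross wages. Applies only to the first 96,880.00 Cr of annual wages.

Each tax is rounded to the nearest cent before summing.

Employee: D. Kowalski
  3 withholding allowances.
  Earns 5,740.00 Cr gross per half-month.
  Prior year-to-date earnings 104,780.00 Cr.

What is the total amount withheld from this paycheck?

263.65 Cr

Canton Income Tax: taxable = 5,740.00 Cr − 3×400.00 Cr = 4,540.00 Cr
  237.30 Cr + 7.75% × (4,540.00 Cr − 4,200.00 Cr) = 237.30 Cr + 7.75% × 340.00 Cr = 263.65 Cr
Solidarity Surcharge: YTD 104,780.00 Cr ≥ cap 96,880.00 Cr → 0.00 Cr
Total: 263.65 Cr + 0.00 Cr = 263.65 Cr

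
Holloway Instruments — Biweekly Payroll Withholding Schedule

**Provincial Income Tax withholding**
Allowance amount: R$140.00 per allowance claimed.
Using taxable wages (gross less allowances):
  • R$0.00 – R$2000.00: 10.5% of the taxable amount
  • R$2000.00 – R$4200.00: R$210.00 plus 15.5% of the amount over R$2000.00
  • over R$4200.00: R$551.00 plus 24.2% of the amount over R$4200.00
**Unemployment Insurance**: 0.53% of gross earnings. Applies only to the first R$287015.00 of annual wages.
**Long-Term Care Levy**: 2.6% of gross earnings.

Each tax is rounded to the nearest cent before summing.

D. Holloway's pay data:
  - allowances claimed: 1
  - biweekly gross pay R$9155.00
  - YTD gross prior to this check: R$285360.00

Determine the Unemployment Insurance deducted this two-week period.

R$8.77

Unemployment Insurance: cap R$287015.00 − YTD R$285360.00 = R$1655.00 subject; 0.53% × R$1655.00 = R$8.77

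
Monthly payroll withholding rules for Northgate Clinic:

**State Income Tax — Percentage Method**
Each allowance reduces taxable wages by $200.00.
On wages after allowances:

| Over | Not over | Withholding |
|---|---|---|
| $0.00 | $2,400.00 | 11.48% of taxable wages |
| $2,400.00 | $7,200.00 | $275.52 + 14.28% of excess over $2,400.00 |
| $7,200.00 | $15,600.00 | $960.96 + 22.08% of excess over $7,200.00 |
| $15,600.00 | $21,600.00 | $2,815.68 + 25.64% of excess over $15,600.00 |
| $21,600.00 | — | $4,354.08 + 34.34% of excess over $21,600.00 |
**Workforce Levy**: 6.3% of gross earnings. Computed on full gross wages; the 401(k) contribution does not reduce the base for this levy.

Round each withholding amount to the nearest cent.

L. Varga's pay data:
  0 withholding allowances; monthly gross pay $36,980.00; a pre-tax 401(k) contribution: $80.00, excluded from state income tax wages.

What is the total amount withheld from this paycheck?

State Income Tax: taxable = $36,980.00 − $80.00 = $36,900.00
  $4,354.08 + 34.34% × ($36,900.00 − $21,600.00) = $4,354.08 + 34.34% × $15,300.00 = $9,608.10
Workforce Levy: 6.3% × $36,980.00 = $2,329.74
Total: $9,608.10 + $2,329.74 = $11,937.84

$11,937.84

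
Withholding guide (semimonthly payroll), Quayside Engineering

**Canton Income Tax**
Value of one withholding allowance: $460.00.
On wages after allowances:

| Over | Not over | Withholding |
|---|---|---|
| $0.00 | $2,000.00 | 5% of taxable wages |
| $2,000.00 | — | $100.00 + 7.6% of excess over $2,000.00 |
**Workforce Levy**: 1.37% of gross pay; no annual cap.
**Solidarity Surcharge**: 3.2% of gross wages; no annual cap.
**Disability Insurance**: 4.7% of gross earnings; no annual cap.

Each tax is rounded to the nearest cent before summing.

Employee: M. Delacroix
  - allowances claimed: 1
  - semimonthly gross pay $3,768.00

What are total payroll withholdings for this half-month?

Canton Income Tax: taxable = $3,768.00 − 1×$460.00 = $3,308.00
  $100.00 + 7.6% × ($3,308.00 − $2,000.00) = $100.00 + 7.6% × $1,308.00 = $199.41
Workforce Levy: 1.37% × $3,768.00 = $51.62
Solidarity Surcharge: 3.2% × $3,768.00 = $120.58
Disability Insurance: 4.7% × $3,768.00 = $177.10
Total: $199.41 + $51.62 + $120.58 + $177.10 = $548.71

$548.71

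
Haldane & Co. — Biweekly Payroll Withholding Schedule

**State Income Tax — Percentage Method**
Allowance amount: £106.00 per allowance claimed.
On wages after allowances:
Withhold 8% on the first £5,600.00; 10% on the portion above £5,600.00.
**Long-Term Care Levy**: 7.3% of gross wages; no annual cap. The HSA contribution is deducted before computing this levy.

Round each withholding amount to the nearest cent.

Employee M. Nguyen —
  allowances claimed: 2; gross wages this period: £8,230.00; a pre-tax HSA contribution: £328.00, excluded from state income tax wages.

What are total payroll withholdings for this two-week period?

State Income Tax: taxable = £8,230.00 − £328.00 − 2×£106.00 = £7,690.00
  £448.00 + 10% × (£7,690.00 − £5,600.00) = £448.00 + 10% × £2,090.00 = £657.00
Long-Term Care Levy: 7.3% × £7,902.00 = £576.85
Total: £657.00 + £576.85 = £1,233.85

£1,233.85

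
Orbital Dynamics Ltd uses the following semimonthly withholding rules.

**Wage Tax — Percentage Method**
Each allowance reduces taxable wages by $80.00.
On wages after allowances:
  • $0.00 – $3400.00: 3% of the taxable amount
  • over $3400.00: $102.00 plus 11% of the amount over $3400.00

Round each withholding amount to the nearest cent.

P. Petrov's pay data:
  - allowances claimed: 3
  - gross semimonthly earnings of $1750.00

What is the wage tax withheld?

$45.30

Wage Tax: taxable = $1750.00 − 3×$80.00 = $1510.00
  3% × $1510.00 = $45.30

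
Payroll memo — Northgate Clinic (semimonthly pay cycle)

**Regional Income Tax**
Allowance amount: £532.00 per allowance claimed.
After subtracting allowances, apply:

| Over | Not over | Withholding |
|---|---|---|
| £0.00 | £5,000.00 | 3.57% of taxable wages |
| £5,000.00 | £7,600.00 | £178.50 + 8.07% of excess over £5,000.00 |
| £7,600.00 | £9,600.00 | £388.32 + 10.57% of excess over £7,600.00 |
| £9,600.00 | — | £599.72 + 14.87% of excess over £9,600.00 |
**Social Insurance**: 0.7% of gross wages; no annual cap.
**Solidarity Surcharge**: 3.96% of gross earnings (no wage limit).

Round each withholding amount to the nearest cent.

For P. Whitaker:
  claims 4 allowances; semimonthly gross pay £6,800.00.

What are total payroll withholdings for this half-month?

£483.67

Regional Income Tax: taxable = £6,800.00 − 4×£532.00 = £4,672.00
  3.57% × £4,672.00 = £166.79
Social Insurance: 0.7% × £6,800.00 = £47.60
Solidarity Surcharge: 3.96% × £6,800.00 = £269.28
Total: £166.79 + £47.60 + £269.28 = £483.67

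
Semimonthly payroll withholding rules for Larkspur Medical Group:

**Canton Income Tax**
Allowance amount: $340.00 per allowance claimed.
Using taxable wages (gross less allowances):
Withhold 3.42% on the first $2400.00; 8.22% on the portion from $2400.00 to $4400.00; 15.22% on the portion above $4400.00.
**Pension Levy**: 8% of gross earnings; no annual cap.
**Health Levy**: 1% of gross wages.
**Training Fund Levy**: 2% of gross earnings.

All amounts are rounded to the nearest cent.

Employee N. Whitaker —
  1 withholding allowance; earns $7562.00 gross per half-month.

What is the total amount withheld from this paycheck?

$1507.81

Canton Income Tax: taxable = $7562.00 − 1×$340.00 = $7222.00
  $246.48 + 15.22% × ($7222.00 − $4400.00) = $246.48 + 15.22% × $2822.00 = $675.99
Pension Levy: 8% × $7562.00 = $604.96
Health Levy: 1% × $7562.00 = $75.62
Training Fund Levy: 2% × $7562.00 = $151.24
Total: $675.99 + $604.96 + $75.62 + $151.24 = $1507.81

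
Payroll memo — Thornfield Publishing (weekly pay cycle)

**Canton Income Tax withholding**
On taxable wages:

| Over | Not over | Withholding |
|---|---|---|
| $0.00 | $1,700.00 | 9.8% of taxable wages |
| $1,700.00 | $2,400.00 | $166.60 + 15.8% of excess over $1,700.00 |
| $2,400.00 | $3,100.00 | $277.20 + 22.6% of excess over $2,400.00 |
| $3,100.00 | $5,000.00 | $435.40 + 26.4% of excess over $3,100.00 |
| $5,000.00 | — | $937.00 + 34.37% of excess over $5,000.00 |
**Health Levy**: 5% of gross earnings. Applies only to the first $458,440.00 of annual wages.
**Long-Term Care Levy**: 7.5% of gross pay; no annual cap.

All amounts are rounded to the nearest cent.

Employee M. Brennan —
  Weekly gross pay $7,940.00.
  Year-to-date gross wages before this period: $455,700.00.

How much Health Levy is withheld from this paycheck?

$137.00

Health Levy: cap $458,440.00 − YTD $455,700.00 = $2,740.00 subject; 5% × $2,740.00 = $137.00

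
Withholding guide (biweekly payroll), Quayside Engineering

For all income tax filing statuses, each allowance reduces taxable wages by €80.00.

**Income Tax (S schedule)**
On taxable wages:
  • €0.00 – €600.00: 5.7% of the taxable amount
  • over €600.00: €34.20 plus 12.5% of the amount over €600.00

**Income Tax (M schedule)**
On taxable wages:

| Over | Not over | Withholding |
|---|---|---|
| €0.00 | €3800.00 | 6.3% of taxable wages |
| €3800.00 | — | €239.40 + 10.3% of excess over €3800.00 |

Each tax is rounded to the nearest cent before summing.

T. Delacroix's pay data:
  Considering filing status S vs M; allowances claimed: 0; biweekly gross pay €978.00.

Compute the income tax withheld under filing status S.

Income Tax (S): taxable = €978.00
  €34.20 + 12.5% × (€978.00 − €600.00) = €34.20 + 12.5% × €378.00 = €81.45

€81.45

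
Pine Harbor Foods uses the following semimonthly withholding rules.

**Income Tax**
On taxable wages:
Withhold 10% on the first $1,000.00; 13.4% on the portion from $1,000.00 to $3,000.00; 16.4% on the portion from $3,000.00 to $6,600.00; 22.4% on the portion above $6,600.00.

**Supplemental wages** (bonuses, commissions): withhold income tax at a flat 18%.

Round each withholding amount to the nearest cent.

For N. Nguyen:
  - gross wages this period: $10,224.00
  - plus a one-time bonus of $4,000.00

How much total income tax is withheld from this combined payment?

Income Tax: taxable = $10,224.00
  $958.40 + 22.4% × ($10,224.00 − $6,600.00) = $958.40 + 22.4% × $3,624.00 = $1,770.18
Supplemental (18% flat on bonus): 18% × $4,000.00 = $720.00
Total income tax: $1,770.18 + $720.00 = $2,490.18

$2,490.18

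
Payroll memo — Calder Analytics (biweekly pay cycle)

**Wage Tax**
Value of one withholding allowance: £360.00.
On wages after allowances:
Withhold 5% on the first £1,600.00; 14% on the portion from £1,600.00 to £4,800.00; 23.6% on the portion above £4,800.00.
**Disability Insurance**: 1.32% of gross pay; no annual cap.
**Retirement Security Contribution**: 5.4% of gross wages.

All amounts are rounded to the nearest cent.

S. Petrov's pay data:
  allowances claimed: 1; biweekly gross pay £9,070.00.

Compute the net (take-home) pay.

£7,009.74

Wage Tax: taxable = £9,070.00 − 1×£360.00 = £8,710.00
  £528.00 + 23.6% × (£8,710.00 − £4,800.00) = £528.00 + 23.6% × £3,910.00 = £1,450.76
Disability Insurance: 1.32% × £9,070.00 = £119.72
Retirement Security Contribution: 5.4% × £9,070.00 = £489.78
Total withheld: £1,450.76 + £119.72 + £489.78 = £2,060.26
Net pay: £9,070.00 − £2,060.26 = £7,009.74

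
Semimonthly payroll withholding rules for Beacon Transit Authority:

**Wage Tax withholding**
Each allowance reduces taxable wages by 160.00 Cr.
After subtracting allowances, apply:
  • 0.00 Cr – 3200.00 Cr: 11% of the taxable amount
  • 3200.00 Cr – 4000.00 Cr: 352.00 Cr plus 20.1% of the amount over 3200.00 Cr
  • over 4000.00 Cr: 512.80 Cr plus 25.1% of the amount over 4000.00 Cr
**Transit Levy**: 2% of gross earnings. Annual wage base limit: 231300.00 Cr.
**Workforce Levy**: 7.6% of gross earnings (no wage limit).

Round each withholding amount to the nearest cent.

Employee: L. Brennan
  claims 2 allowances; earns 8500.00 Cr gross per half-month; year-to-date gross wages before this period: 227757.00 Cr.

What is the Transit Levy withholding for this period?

Transit Levy: cap 231300.00 Cr − YTD 227757.00 Cr = 3543.00 Cr subject; 2% × 3543.00 Cr = 70.86 Cr

70.86 Cr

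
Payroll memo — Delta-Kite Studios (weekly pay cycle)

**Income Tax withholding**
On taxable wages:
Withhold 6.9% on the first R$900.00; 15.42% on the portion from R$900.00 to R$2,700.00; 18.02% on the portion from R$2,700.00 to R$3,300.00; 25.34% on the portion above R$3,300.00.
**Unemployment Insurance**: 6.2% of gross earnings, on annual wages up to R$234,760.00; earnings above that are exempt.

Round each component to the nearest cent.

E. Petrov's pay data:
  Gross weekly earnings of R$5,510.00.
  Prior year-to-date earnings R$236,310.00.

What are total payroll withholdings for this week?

Income Tax: taxable = R$5,510.00
  R$447.78 + 25.34% × (R$5,510.00 − R$3,300.00) = R$447.78 + 25.34% × R$2,210.00 = R$1,007.79
Unemployment Insurance: YTD R$236,310.00 ≥ cap R$234,760.00 → R$0.00
Total: R$1,007.79 + R$0.00 = R$1,007.79

R$1,007.79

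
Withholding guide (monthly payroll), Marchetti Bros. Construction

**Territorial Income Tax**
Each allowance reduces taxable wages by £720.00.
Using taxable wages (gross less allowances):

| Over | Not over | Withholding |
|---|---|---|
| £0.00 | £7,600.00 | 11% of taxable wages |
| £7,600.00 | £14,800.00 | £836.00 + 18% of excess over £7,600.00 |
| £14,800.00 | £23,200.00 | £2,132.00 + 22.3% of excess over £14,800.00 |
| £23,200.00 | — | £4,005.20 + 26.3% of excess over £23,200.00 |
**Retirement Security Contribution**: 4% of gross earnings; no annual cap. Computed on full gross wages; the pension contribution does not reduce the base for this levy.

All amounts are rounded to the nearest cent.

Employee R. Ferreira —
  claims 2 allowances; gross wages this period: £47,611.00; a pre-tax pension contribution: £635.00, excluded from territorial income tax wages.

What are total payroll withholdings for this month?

Territorial Income Tax: taxable = £47,611.00 − £635.00 − 2×£720.00 = £45,536.00
  £4,005.20 + 26.3% × (£45,536.00 − £23,200.00) = £4,005.20 + 26.3% × £22,336.00 = £9,879.57
Retirement Security Contribution: 4% × £47,611.00 = £1,904.44
Total: £9,879.57 + £1,904.44 = £11,784.01

£11,784.01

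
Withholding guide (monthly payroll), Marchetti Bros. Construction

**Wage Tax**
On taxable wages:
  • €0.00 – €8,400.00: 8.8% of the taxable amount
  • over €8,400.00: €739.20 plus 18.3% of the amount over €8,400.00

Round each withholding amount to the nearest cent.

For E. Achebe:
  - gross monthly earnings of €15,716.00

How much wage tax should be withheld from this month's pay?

€2,078.03

Wage Tax: taxable = €15,716.00
  €739.20 + 18.3% × (€15,716.00 − €8,400.00) = €739.20 + 18.3% × €7,316.00 = €2,078.03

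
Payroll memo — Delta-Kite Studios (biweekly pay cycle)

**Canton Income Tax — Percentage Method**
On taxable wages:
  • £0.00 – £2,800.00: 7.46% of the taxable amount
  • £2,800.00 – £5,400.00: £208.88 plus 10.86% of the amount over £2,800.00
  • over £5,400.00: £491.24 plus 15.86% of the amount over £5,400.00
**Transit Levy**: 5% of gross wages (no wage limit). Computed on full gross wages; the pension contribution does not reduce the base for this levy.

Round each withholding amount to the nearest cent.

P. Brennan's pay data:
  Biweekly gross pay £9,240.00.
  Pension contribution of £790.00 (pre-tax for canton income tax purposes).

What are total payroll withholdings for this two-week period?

£1,436.97

Canton Income Tax: taxable = £9,240.00 − £790.00 = £8,450.00
  £491.24 + 15.86% × (£8,450.00 − £5,400.00) = £491.24 + 15.86% × £3,050.00 = £974.97
Transit Levy: 5% × £9,240.00 = £462.00
Total: £974.97 + £462.00 = £1,436.97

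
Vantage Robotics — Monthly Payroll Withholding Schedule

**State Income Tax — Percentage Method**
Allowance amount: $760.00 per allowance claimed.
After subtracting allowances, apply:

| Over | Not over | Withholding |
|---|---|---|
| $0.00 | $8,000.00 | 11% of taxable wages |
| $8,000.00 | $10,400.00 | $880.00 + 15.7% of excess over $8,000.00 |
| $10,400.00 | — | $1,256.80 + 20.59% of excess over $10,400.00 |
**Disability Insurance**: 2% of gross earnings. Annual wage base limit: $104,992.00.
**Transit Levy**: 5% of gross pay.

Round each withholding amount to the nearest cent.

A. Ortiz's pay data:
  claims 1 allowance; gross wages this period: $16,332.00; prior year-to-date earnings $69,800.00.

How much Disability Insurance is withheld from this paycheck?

$326.64

Disability Insurance: 2% × $16,332.00 = $326.64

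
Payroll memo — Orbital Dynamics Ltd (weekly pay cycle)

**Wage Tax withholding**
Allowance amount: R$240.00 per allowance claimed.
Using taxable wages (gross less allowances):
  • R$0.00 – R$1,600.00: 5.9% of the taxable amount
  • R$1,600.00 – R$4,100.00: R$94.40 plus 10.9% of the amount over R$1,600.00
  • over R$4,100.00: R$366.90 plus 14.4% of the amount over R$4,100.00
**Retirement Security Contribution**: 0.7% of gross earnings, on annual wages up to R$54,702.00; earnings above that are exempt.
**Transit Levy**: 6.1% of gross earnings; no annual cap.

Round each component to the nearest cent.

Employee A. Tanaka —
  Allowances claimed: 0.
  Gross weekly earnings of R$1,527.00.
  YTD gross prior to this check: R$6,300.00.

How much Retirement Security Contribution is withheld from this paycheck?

R$10.69

Retirement Security Contribution: 0.7% × R$1,527.00 = R$10.69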